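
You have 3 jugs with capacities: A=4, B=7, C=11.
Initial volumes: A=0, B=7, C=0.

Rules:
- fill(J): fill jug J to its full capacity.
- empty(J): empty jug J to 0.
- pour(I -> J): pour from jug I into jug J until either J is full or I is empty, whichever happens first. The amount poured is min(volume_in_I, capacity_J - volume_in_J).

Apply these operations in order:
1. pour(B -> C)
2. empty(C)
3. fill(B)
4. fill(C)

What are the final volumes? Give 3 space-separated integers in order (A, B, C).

Step 1: pour(B -> C) -> (A=0 B=0 C=7)
Step 2: empty(C) -> (A=0 B=0 C=0)
Step 3: fill(B) -> (A=0 B=7 C=0)
Step 4: fill(C) -> (A=0 B=7 C=11)

Answer: 0 7 11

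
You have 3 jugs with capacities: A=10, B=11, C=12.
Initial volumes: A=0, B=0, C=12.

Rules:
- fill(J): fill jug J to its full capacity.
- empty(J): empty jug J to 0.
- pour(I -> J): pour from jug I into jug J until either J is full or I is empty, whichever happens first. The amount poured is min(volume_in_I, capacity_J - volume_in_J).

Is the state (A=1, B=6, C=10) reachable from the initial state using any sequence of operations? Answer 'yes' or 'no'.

BFS explored all 726 reachable states.
Reachable set includes: (0,0,0), (0,0,1), (0,0,2), (0,0,3), (0,0,4), (0,0,5), (0,0,6), (0,0,7), (0,0,8), (0,0,9), (0,0,10), (0,0,11) ...
Target (A=1, B=6, C=10) not in reachable set → no.

Answer: no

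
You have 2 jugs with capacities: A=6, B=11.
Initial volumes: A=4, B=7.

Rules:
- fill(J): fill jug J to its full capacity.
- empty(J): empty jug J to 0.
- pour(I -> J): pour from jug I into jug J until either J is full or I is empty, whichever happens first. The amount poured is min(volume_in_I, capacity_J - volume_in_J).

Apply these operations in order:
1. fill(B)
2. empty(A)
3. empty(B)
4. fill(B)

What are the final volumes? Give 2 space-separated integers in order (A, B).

Step 1: fill(B) -> (A=4 B=11)
Step 2: empty(A) -> (A=0 B=11)
Step 3: empty(B) -> (A=0 B=0)
Step 4: fill(B) -> (A=0 B=11)

Answer: 0 11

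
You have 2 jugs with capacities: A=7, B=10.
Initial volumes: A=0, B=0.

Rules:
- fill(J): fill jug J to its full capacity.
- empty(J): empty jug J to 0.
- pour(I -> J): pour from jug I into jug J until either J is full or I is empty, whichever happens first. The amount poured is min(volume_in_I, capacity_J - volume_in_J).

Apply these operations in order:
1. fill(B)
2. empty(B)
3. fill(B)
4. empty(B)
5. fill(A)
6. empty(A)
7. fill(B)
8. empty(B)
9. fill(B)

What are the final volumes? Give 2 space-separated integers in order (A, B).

Answer: 0 10

Derivation:
Step 1: fill(B) -> (A=0 B=10)
Step 2: empty(B) -> (A=0 B=0)
Step 3: fill(B) -> (A=0 B=10)
Step 4: empty(B) -> (A=0 B=0)
Step 5: fill(A) -> (A=7 B=0)
Step 6: empty(A) -> (A=0 B=0)
Step 7: fill(B) -> (A=0 B=10)
Step 8: empty(B) -> (A=0 B=0)
Step 9: fill(B) -> (A=0 B=10)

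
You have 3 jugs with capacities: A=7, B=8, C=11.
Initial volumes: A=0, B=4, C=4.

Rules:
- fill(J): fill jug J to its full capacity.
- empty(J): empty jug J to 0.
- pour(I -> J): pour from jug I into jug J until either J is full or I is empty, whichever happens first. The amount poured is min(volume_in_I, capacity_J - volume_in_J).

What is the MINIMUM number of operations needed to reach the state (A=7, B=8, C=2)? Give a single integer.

Answer: 7

Derivation:
BFS from (A=0, B=4, C=4). One shortest path:
  1. pour(B -> A) -> (A=4 B=0 C=4)
  2. fill(B) -> (A=4 B=8 C=4)
  3. pour(B -> A) -> (A=7 B=5 C=4)
  4. empty(A) -> (A=0 B=5 C=4)
  5. pour(B -> A) -> (A=5 B=0 C=4)
  6. fill(B) -> (A=5 B=8 C=4)
  7. pour(C -> A) -> (A=7 B=8 C=2)
Reached target in 7 moves.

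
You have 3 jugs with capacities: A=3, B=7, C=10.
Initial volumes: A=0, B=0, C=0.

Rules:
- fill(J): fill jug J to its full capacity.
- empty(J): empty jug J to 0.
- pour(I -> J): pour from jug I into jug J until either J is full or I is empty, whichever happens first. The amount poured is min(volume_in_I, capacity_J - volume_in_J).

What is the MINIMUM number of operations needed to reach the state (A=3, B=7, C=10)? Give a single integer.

Answer: 3

Derivation:
BFS from (A=0, B=0, C=0). One shortest path:
  1. fill(A) -> (A=3 B=0 C=0)
  2. fill(B) -> (A=3 B=7 C=0)
  3. fill(C) -> (A=3 B=7 C=10)
Reached target in 3 moves.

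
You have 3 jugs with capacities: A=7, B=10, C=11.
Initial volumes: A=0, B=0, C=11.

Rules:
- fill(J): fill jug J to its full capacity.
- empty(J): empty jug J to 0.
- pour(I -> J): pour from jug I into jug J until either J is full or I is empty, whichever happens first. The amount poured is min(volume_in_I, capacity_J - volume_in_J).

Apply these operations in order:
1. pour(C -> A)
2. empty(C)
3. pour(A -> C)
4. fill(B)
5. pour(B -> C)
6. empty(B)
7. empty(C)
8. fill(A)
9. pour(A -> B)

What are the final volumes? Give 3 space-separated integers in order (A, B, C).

Step 1: pour(C -> A) -> (A=7 B=0 C=4)
Step 2: empty(C) -> (A=7 B=0 C=0)
Step 3: pour(A -> C) -> (A=0 B=0 C=7)
Step 4: fill(B) -> (A=0 B=10 C=7)
Step 5: pour(B -> C) -> (A=0 B=6 C=11)
Step 6: empty(B) -> (A=0 B=0 C=11)
Step 7: empty(C) -> (A=0 B=0 C=0)
Step 8: fill(A) -> (A=7 B=0 C=0)
Step 9: pour(A -> B) -> (A=0 B=7 C=0)

Answer: 0 7 0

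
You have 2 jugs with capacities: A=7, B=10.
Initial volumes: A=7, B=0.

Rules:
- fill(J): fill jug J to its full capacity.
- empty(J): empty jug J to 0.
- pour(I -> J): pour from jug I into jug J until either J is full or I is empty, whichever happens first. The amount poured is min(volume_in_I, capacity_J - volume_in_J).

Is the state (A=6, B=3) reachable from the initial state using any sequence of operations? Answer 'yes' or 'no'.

Answer: no

Derivation:
BFS explored all 34 reachable states.
Reachable set includes: (0,0), (0,1), (0,2), (0,3), (0,4), (0,5), (0,6), (0,7), (0,8), (0,9), (0,10), (1,0) ...
Target (A=6, B=3) not in reachable set → no.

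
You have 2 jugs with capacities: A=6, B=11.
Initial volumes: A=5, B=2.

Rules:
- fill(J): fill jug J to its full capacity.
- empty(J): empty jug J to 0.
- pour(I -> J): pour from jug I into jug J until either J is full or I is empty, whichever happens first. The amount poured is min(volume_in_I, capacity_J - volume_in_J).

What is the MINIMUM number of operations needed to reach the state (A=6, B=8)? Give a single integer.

Answer: 3

Derivation:
BFS from (A=5, B=2). One shortest path:
  1. fill(A) -> (A=6 B=2)
  2. pour(A -> B) -> (A=0 B=8)
  3. fill(A) -> (A=6 B=8)
Reached target in 3 moves.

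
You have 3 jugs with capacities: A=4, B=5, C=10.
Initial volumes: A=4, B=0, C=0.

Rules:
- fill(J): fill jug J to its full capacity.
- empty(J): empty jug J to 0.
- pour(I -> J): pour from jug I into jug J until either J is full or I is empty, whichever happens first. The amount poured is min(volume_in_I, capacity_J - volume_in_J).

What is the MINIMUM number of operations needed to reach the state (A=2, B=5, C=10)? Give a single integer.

Answer: 6

Derivation:
BFS from (A=4, B=0, C=0). One shortest path:
  1. fill(B) -> (A=4 B=5 C=0)
  2. pour(A -> C) -> (A=0 B=5 C=4)
  3. fill(A) -> (A=4 B=5 C=4)
  4. pour(A -> C) -> (A=0 B=5 C=8)
  5. fill(A) -> (A=4 B=5 C=8)
  6. pour(A -> C) -> (A=2 B=5 C=10)
Reached target in 6 moves.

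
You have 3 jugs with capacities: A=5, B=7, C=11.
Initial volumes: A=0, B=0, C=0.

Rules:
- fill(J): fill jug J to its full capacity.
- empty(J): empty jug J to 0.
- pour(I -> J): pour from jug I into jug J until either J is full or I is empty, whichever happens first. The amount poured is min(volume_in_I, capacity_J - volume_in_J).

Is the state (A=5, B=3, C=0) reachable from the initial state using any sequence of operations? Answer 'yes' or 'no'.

BFS from (A=0, B=0, C=0):
  1. fill(A) -> (A=5 B=0 C=0)
  2. fill(B) -> (A=5 B=7 C=0)
  3. pour(B -> C) -> (A=5 B=0 C=7)
  4. fill(B) -> (A=5 B=7 C=7)
  5. pour(B -> C) -> (A=5 B=3 C=11)
  6. empty(C) -> (A=5 B=3 C=0)
Target reached → yes.

Answer: yes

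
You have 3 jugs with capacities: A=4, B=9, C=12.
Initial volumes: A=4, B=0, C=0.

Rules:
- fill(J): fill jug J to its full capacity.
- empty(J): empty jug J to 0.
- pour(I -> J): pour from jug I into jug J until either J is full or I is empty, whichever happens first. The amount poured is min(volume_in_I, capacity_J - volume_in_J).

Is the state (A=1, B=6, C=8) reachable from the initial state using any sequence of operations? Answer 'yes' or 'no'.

Answer: no

Derivation:
BFS explored all 386 reachable states.
Reachable set includes: (0,0,0), (0,0,1), (0,0,2), (0,0,3), (0,0,4), (0,0,5), (0,0,6), (0,0,7), (0,0,8), (0,0,9), (0,0,10), (0,0,11) ...
Target (A=1, B=6, C=8) not in reachable set → no.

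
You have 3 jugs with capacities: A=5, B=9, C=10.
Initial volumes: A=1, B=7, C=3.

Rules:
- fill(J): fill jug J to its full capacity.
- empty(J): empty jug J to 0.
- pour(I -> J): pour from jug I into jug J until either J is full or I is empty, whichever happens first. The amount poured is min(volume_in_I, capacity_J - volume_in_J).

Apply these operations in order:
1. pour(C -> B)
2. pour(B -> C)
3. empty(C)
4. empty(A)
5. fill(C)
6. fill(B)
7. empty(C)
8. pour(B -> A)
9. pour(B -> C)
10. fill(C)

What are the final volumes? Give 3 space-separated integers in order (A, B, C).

Answer: 5 0 10

Derivation:
Step 1: pour(C -> B) -> (A=1 B=9 C=1)
Step 2: pour(B -> C) -> (A=1 B=0 C=10)
Step 3: empty(C) -> (A=1 B=0 C=0)
Step 4: empty(A) -> (A=0 B=0 C=0)
Step 5: fill(C) -> (A=0 B=0 C=10)
Step 6: fill(B) -> (A=0 B=9 C=10)
Step 7: empty(C) -> (A=0 B=9 C=0)
Step 8: pour(B -> A) -> (A=5 B=4 C=0)
Step 9: pour(B -> C) -> (A=5 B=0 C=4)
Step 10: fill(C) -> (A=5 B=0 C=10)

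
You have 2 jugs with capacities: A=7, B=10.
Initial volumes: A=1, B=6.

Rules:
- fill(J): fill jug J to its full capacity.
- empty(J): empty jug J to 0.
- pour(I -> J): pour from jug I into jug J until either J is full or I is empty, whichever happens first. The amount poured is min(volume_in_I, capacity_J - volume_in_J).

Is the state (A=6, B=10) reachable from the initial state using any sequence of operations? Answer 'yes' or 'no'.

BFS from (A=1, B=6):
  1. empty(A) -> (A=0 B=6)
  2. pour(B -> A) -> (A=6 B=0)
  3. fill(B) -> (A=6 B=10)
Target reached → yes.

Answer: yes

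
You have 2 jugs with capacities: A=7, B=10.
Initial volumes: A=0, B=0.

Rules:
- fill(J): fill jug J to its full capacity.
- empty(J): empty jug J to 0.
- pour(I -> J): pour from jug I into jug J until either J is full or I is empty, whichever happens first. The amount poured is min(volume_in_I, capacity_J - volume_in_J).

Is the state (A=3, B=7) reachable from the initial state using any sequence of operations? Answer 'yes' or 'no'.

Answer: no

Derivation:
BFS explored all 34 reachable states.
Reachable set includes: (0,0), (0,1), (0,2), (0,3), (0,4), (0,5), (0,6), (0,7), (0,8), (0,9), (0,10), (1,0) ...
Target (A=3, B=7) not in reachable set → no.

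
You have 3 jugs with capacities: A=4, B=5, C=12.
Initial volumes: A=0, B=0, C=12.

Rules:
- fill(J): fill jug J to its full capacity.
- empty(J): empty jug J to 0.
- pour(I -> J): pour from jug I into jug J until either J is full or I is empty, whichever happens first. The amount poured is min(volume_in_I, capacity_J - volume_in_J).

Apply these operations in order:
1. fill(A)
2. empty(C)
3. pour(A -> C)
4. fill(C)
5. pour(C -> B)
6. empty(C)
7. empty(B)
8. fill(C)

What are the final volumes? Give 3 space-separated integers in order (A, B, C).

Step 1: fill(A) -> (A=4 B=0 C=12)
Step 2: empty(C) -> (A=4 B=0 C=0)
Step 3: pour(A -> C) -> (A=0 B=0 C=4)
Step 4: fill(C) -> (A=0 B=0 C=12)
Step 5: pour(C -> B) -> (A=0 B=5 C=7)
Step 6: empty(C) -> (A=0 B=5 C=0)
Step 7: empty(B) -> (A=0 B=0 C=0)
Step 8: fill(C) -> (A=0 B=0 C=12)

Answer: 0 0 12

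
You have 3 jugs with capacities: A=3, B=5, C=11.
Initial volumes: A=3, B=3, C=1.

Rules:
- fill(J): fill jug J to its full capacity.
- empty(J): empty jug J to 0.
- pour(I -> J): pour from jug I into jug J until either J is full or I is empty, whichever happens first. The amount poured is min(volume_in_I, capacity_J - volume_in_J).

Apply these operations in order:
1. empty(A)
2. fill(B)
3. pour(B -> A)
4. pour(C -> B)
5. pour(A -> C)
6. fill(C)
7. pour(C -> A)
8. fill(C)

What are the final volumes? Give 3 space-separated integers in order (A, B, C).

Answer: 3 3 11

Derivation:
Step 1: empty(A) -> (A=0 B=3 C=1)
Step 2: fill(B) -> (A=0 B=5 C=1)
Step 3: pour(B -> A) -> (A=3 B=2 C=1)
Step 4: pour(C -> B) -> (A=3 B=3 C=0)
Step 5: pour(A -> C) -> (A=0 B=3 C=3)
Step 6: fill(C) -> (A=0 B=3 C=11)
Step 7: pour(C -> A) -> (A=3 B=3 C=8)
Step 8: fill(C) -> (A=3 B=3 C=11)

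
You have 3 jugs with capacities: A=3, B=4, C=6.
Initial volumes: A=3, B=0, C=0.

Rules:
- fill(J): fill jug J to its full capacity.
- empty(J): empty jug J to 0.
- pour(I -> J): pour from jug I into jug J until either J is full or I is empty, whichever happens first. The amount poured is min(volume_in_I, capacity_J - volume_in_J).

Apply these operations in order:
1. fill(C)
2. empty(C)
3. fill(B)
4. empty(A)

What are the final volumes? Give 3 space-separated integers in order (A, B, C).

Step 1: fill(C) -> (A=3 B=0 C=6)
Step 2: empty(C) -> (A=3 B=0 C=0)
Step 3: fill(B) -> (A=3 B=4 C=0)
Step 4: empty(A) -> (A=0 B=4 C=0)

Answer: 0 4 0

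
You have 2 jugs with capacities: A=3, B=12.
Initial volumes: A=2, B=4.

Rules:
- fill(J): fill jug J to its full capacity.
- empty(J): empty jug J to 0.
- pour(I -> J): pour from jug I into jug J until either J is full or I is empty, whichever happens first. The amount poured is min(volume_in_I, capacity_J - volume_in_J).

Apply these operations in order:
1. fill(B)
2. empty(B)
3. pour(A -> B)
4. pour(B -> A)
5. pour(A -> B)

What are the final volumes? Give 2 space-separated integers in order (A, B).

Step 1: fill(B) -> (A=2 B=12)
Step 2: empty(B) -> (A=2 B=0)
Step 3: pour(A -> B) -> (A=0 B=2)
Step 4: pour(B -> A) -> (A=2 B=0)
Step 5: pour(A -> B) -> (A=0 B=2)

Answer: 0 2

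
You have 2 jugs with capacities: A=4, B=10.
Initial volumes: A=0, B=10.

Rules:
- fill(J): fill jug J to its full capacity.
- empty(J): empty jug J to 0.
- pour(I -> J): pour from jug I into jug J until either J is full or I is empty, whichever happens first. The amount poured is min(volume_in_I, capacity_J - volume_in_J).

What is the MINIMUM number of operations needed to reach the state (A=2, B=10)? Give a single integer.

Answer: 6

Derivation:
BFS from (A=0, B=10). One shortest path:
  1. pour(B -> A) -> (A=4 B=6)
  2. empty(A) -> (A=0 B=6)
  3. pour(B -> A) -> (A=4 B=2)
  4. empty(A) -> (A=0 B=2)
  5. pour(B -> A) -> (A=2 B=0)
  6. fill(B) -> (A=2 B=10)
Reached target in 6 moves.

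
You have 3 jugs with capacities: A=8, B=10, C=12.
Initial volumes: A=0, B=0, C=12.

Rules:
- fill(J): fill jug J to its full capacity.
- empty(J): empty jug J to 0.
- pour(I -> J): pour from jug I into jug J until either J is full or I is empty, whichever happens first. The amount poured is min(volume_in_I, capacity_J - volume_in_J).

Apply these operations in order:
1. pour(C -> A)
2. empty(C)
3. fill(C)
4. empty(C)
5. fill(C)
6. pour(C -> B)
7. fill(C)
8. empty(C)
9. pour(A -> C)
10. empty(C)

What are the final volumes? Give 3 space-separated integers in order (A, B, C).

Step 1: pour(C -> A) -> (A=8 B=0 C=4)
Step 2: empty(C) -> (A=8 B=0 C=0)
Step 3: fill(C) -> (A=8 B=0 C=12)
Step 4: empty(C) -> (A=8 B=0 C=0)
Step 5: fill(C) -> (A=8 B=0 C=12)
Step 6: pour(C -> B) -> (A=8 B=10 C=2)
Step 7: fill(C) -> (A=8 B=10 C=12)
Step 8: empty(C) -> (A=8 B=10 C=0)
Step 9: pour(A -> C) -> (A=0 B=10 C=8)
Step 10: empty(C) -> (A=0 B=10 C=0)

Answer: 0 10 0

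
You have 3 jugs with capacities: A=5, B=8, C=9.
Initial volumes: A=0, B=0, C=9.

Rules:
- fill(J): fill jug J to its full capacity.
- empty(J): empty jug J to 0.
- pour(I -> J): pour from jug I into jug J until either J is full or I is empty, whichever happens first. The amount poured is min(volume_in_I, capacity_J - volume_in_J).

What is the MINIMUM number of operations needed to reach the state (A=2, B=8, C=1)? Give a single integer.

BFS from (A=0, B=0, C=9). One shortest path:
  1. fill(A) -> (A=5 B=0 C=9)
  2. pour(A -> B) -> (A=0 B=5 C=9)
  3. fill(A) -> (A=5 B=5 C=9)
  4. pour(A -> B) -> (A=2 B=8 C=9)
  5. empty(B) -> (A=2 B=0 C=9)
  6. pour(C -> B) -> (A=2 B=8 C=1)
Reached target in 6 moves.

Answer: 6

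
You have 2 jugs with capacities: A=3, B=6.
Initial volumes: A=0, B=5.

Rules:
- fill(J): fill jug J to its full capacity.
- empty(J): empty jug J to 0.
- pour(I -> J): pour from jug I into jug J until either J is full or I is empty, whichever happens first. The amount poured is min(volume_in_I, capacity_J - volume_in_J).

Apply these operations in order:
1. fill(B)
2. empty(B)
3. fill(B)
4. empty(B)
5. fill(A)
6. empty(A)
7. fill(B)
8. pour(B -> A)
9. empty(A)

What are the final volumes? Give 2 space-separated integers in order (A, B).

Answer: 0 3

Derivation:
Step 1: fill(B) -> (A=0 B=6)
Step 2: empty(B) -> (A=0 B=0)
Step 3: fill(B) -> (A=0 B=6)
Step 4: empty(B) -> (A=0 B=0)
Step 5: fill(A) -> (A=3 B=0)
Step 6: empty(A) -> (A=0 B=0)
Step 7: fill(B) -> (A=0 B=6)
Step 8: pour(B -> A) -> (A=3 B=3)
Step 9: empty(A) -> (A=0 B=3)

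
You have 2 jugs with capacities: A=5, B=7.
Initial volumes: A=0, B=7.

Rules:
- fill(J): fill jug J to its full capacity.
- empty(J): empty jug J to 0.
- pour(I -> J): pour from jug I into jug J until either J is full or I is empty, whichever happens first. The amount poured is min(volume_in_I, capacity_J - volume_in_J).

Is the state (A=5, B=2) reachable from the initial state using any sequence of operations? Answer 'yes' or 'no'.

BFS from (A=0, B=7):
  1. pour(B -> A) -> (A=5 B=2)
Target reached → yes.

Answer: yes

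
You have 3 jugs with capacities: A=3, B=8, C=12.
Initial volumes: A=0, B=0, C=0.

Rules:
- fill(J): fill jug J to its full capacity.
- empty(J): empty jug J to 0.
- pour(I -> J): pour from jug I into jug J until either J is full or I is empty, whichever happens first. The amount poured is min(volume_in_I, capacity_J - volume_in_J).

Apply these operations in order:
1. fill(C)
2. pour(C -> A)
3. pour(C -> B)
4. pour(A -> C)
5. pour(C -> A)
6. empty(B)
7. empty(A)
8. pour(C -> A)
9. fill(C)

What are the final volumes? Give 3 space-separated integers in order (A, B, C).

Step 1: fill(C) -> (A=0 B=0 C=12)
Step 2: pour(C -> A) -> (A=3 B=0 C=9)
Step 3: pour(C -> B) -> (A=3 B=8 C=1)
Step 4: pour(A -> C) -> (A=0 B=8 C=4)
Step 5: pour(C -> A) -> (A=3 B=8 C=1)
Step 6: empty(B) -> (A=3 B=0 C=1)
Step 7: empty(A) -> (A=0 B=0 C=1)
Step 8: pour(C -> A) -> (A=1 B=0 C=0)
Step 9: fill(C) -> (A=1 B=0 C=12)

Answer: 1 0 12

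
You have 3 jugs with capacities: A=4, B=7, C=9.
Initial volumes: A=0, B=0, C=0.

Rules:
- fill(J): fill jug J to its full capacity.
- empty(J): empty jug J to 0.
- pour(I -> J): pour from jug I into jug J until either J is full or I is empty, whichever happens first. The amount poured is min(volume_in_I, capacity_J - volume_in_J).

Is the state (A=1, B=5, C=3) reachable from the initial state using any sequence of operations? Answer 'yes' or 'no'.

Answer: no

Derivation:
BFS explored all 256 reachable states.
Reachable set includes: (0,0,0), (0,0,1), (0,0,2), (0,0,3), (0,0,4), (0,0,5), (0,0,6), (0,0,7), (0,0,8), (0,0,9), (0,1,0), (0,1,1) ...
Target (A=1, B=5, C=3) not in reachable set → no.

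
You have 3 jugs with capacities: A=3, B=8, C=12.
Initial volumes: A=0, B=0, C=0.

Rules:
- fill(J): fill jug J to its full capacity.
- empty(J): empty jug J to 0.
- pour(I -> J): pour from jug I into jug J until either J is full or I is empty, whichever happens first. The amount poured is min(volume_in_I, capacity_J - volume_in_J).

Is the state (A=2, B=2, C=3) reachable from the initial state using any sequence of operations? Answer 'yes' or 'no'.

Answer: no

Derivation:
BFS explored all 314 reachable states.
Reachable set includes: (0,0,0), (0,0,1), (0,0,2), (0,0,3), (0,0,4), (0,0,5), (0,0,6), (0,0,7), (0,0,8), (0,0,9), (0,0,10), (0,0,11) ...
Target (A=2, B=2, C=3) not in reachable set → no.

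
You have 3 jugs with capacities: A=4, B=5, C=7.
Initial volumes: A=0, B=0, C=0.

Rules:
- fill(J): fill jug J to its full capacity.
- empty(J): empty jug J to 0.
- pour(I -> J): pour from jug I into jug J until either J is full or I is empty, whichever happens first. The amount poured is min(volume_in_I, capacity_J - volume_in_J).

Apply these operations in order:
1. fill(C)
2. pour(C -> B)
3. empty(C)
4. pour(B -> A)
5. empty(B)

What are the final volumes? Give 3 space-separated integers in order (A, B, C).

Answer: 4 0 0

Derivation:
Step 1: fill(C) -> (A=0 B=0 C=7)
Step 2: pour(C -> B) -> (A=0 B=5 C=2)
Step 3: empty(C) -> (A=0 B=5 C=0)
Step 4: pour(B -> A) -> (A=4 B=1 C=0)
Step 5: empty(B) -> (A=4 B=0 C=0)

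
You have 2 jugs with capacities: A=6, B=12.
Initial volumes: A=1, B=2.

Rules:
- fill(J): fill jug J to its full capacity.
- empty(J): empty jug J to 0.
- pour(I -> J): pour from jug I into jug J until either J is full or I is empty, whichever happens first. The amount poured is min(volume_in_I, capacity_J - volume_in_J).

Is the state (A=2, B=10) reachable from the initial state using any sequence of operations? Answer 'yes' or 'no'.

BFS explored all 25 reachable states.
Reachable set includes: (0,0), (0,1), (0,2), (0,3), (0,6), (0,7), (0,8), (0,9), (0,12), (1,0), (1,2), (1,12) ...
Target (A=2, B=10) not in reachable set → no.

Answer: no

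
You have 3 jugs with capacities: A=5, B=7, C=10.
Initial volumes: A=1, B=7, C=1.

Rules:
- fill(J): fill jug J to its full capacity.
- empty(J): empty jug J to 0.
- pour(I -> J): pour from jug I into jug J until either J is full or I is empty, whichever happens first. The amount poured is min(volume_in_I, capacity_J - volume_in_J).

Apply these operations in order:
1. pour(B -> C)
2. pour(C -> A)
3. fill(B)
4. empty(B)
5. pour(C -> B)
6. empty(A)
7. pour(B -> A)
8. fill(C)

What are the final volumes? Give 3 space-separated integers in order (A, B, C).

Step 1: pour(B -> C) -> (A=1 B=0 C=8)
Step 2: pour(C -> A) -> (A=5 B=0 C=4)
Step 3: fill(B) -> (A=5 B=7 C=4)
Step 4: empty(B) -> (A=5 B=0 C=4)
Step 5: pour(C -> B) -> (A=5 B=4 C=0)
Step 6: empty(A) -> (A=0 B=4 C=0)
Step 7: pour(B -> A) -> (A=4 B=0 C=0)
Step 8: fill(C) -> (A=4 B=0 C=10)

Answer: 4 0 10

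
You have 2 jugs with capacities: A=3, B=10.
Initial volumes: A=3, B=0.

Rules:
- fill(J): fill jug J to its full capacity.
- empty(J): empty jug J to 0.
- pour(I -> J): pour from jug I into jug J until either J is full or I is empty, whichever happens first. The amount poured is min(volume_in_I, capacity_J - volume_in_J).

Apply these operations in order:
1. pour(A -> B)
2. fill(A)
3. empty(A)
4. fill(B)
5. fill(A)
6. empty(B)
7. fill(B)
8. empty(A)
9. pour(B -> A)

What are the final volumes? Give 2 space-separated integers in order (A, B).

Answer: 3 7

Derivation:
Step 1: pour(A -> B) -> (A=0 B=3)
Step 2: fill(A) -> (A=3 B=3)
Step 3: empty(A) -> (A=0 B=3)
Step 4: fill(B) -> (A=0 B=10)
Step 5: fill(A) -> (A=3 B=10)
Step 6: empty(B) -> (A=3 B=0)
Step 7: fill(B) -> (A=3 B=10)
Step 8: empty(A) -> (A=0 B=10)
Step 9: pour(B -> A) -> (A=3 B=7)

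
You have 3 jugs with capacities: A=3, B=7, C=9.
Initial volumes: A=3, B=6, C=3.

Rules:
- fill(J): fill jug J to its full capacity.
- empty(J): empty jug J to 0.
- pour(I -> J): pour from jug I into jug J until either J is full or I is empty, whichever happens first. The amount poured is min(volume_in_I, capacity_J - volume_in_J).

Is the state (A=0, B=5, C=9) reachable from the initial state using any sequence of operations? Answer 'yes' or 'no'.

BFS from (A=3, B=6, C=3):
  1. pour(A -> B) -> (A=2 B=7 C=3)
  2. empty(B) -> (A=2 B=0 C=3)
  3. pour(A -> B) -> (A=0 B=2 C=3)
  4. pour(C -> B) -> (A=0 B=5 C=0)
  5. fill(C) -> (A=0 B=5 C=9)
Target reached → yes.

Answer: yes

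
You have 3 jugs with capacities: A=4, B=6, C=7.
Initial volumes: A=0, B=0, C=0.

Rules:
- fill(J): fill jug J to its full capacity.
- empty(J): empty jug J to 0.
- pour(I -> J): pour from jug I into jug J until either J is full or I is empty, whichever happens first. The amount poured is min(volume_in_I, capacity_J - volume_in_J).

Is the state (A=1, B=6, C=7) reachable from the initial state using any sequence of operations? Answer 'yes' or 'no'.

Answer: yes

Derivation:
BFS from (A=0, B=0, C=0):
  1. fill(C) -> (A=0 B=0 C=7)
  2. pour(C -> B) -> (A=0 B=6 C=1)
  3. pour(C -> A) -> (A=1 B=6 C=0)
  4. fill(C) -> (A=1 B=6 C=7)
Target reached → yes.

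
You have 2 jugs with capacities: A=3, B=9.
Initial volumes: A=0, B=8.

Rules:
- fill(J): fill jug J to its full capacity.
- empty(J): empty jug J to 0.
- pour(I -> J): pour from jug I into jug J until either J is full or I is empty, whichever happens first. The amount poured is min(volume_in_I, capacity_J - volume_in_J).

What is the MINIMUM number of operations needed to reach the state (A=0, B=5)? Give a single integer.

Answer: 2

Derivation:
BFS from (A=0, B=8). One shortest path:
  1. pour(B -> A) -> (A=3 B=5)
  2. empty(A) -> (A=0 B=5)
Reached target in 2 moves.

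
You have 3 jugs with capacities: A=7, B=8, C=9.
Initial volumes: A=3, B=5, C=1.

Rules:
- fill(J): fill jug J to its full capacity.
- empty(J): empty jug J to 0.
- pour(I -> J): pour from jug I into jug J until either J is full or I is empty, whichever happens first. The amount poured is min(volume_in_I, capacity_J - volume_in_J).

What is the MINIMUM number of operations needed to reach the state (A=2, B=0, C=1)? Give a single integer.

Answer: 5

Derivation:
BFS from (A=3, B=5, C=1). One shortest path:
  1. empty(B) -> (A=3 B=0 C=1)
  2. pour(A -> B) -> (A=0 B=3 C=1)
  3. fill(A) -> (A=7 B=3 C=1)
  4. pour(A -> B) -> (A=2 B=8 C=1)
  5. empty(B) -> (A=2 B=0 C=1)
Reached target in 5 moves.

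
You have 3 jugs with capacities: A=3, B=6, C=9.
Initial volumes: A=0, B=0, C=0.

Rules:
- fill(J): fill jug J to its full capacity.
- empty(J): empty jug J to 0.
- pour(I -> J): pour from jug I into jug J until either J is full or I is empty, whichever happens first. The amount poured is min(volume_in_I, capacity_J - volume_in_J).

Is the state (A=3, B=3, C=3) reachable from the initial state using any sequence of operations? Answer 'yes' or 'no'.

BFS from (A=0, B=0, C=0):
  1. fill(C) -> (A=0 B=0 C=9)
  2. pour(C -> B) -> (A=0 B=6 C=3)
  3. pour(B -> A) -> (A=3 B=3 C=3)
Target reached → yes.

Answer: yes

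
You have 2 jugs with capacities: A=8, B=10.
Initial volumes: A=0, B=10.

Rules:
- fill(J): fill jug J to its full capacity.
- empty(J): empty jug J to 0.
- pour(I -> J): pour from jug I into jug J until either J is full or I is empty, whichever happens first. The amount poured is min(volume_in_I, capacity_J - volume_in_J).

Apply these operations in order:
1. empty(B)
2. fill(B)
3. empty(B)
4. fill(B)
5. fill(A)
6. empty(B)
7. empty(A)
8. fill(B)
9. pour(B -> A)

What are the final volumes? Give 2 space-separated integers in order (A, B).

Step 1: empty(B) -> (A=0 B=0)
Step 2: fill(B) -> (A=0 B=10)
Step 3: empty(B) -> (A=0 B=0)
Step 4: fill(B) -> (A=0 B=10)
Step 5: fill(A) -> (A=8 B=10)
Step 6: empty(B) -> (A=8 B=0)
Step 7: empty(A) -> (A=0 B=0)
Step 8: fill(B) -> (A=0 B=10)
Step 9: pour(B -> A) -> (A=8 B=2)

Answer: 8 2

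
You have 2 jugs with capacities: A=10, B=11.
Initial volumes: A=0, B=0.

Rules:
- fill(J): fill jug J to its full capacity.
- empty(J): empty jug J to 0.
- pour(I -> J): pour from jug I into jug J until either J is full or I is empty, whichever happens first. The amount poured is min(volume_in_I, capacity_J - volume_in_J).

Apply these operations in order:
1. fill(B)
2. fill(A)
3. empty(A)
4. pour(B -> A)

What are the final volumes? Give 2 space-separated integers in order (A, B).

Answer: 10 1

Derivation:
Step 1: fill(B) -> (A=0 B=11)
Step 2: fill(A) -> (A=10 B=11)
Step 3: empty(A) -> (A=0 B=11)
Step 4: pour(B -> A) -> (A=10 B=1)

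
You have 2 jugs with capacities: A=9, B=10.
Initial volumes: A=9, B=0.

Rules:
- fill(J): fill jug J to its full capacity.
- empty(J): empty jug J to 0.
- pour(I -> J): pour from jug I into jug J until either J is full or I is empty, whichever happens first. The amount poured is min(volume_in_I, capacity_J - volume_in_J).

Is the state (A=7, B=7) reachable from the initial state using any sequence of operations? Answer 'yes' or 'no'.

Answer: no

Derivation:
BFS explored all 38 reachable states.
Reachable set includes: (0,0), (0,1), (0,2), (0,3), (0,4), (0,5), (0,6), (0,7), (0,8), (0,9), (0,10), (1,0) ...
Target (A=7, B=7) not in reachable set → no.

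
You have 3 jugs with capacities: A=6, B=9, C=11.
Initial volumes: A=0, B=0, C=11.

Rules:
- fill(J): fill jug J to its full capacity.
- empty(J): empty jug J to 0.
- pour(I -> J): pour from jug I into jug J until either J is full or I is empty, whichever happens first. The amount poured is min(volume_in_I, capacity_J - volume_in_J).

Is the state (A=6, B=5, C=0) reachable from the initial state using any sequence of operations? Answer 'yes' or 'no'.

Answer: yes

Derivation:
BFS from (A=0, B=0, C=11):
  1. pour(C -> A) -> (A=6 B=0 C=5)
  2. pour(C -> B) -> (A=6 B=5 C=0)
Target reached → yes.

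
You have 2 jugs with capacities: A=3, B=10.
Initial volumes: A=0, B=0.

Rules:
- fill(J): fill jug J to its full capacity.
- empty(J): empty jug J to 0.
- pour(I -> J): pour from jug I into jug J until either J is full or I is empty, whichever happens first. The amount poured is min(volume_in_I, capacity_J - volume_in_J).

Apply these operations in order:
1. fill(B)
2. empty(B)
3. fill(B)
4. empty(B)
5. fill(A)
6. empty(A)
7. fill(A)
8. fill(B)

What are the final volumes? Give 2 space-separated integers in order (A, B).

Step 1: fill(B) -> (A=0 B=10)
Step 2: empty(B) -> (A=0 B=0)
Step 3: fill(B) -> (A=0 B=10)
Step 4: empty(B) -> (A=0 B=0)
Step 5: fill(A) -> (A=3 B=0)
Step 6: empty(A) -> (A=0 B=0)
Step 7: fill(A) -> (A=3 B=0)
Step 8: fill(B) -> (A=3 B=10)

Answer: 3 10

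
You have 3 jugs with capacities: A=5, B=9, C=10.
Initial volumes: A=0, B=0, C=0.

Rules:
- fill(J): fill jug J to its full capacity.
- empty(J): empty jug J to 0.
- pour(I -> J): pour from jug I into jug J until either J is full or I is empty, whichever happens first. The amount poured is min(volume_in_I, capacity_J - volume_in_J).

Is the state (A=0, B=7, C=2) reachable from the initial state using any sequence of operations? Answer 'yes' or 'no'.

Answer: yes

Derivation:
BFS from (A=0, B=0, C=0):
  1. fill(B) -> (A=0 B=9 C=0)
  2. pour(B -> A) -> (A=5 B=4 C=0)
  3. empty(A) -> (A=0 B=4 C=0)
  4. pour(B -> A) -> (A=4 B=0 C=0)
  5. fill(B) -> (A=4 B=9 C=0)
  6. pour(B -> C) -> (A=4 B=0 C=9)
  7. pour(A -> C) -> (A=3 B=0 C=10)
  8. pour(C -> B) -> (A=3 B=9 C=1)
  9. empty(B) -> (A=3 B=0 C=1)
  10. pour(C -> B) -> (A=3 B=1 C=0)
  11. fill(C) -> (A=3 B=1 C=10)
  12. pour(C -> B) -> (A=3 B=9 C=2)
  13. pour(B -> A) -> (A=5 B=7 C=2)
  14. empty(A) -> (A=0 B=7 C=2)
Target reached → yes.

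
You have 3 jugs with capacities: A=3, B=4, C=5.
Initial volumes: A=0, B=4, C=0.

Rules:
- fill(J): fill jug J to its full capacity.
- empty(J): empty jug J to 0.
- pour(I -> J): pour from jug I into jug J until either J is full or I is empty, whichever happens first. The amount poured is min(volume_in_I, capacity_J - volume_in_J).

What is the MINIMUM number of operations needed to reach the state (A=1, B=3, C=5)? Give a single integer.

Answer: 5

Derivation:
BFS from (A=0, B=4, C=0). One shortest path:
  1. pour(B -> A) -> (A=3 B=1 C=0)
  2. pour(A -> C) -> (A=0 B=1 C=3)
  3. pour(B -> A) -> (A=1 B=0 C=3)
  4. pour(C -> B) -> (A=1 B=3 C=0)
  5. fill(C) -> (A=1 B=3 C=5)
Reached target in 5 moves.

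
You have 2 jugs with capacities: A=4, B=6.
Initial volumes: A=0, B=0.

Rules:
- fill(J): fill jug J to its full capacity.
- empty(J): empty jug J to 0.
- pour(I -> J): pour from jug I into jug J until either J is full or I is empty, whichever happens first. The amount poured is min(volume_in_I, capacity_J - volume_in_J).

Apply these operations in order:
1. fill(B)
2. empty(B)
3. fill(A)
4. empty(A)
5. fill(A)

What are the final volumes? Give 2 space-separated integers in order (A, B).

Step 1: fill(B) -> (A=0 B=6)
Step 2: empty(B) -> (A=0 B=0)
Step 3: fill(A) -> (A=4 B=0)
Step 4: empty(A) -> (A=0 B=0)
Step 5: fill(A) -> (A=4 B=0)

Answer: 4 0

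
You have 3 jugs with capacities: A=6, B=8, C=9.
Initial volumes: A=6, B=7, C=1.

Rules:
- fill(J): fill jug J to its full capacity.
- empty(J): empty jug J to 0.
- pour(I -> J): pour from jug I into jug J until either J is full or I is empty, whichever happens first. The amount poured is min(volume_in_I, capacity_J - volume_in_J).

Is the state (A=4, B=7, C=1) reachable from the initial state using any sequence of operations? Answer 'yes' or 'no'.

BFS explored all 350 reachable states.
Reachable set includes: (0,0,0), (0,0,1), (0,0,2), (0,0,3), (0,0,4), (0,0,5), (0,0,6), (0,0,7), (0,0,8), (0,0,9), (0,1,0), (0,1,1) ...
Target (A=4, B=7, C=1) not in reachable set → no.

Answer: no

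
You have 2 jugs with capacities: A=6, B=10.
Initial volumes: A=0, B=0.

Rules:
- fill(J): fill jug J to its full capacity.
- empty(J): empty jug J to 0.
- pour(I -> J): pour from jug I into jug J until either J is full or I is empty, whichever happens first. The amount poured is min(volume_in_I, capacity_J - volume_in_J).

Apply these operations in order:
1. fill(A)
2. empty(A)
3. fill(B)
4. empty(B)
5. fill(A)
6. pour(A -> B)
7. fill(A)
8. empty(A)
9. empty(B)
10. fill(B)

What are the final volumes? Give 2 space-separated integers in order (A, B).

Step 1: fill(A) -> (A=6 B=0)
Step 2: empty(A) -> (A=0 B=0)
Step 3: fill(B) -> (A=0 B=10)
Step 4: empty(B) -> (A=0 B=0)
Step 5: fill(A) -> (A=6 B=0)
Step 6: pour(A -> B) -> (A=0 B=6)
Step 7: fill(A) -> (A=6 B=6)
Step 8: empty(A) -> (A=0 B=6)
Step 9: empty(B) -> (A=0 B=0)
Step 10: fill(B) -> (A=0 B=10)

Answer: 0 10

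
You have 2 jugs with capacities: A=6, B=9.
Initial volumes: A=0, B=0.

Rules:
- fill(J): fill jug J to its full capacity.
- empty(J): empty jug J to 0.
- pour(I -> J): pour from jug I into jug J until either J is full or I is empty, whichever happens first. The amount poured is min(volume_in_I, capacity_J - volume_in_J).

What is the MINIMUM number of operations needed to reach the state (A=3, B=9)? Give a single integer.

Answer: 4

Derivation:
BFS from (A=0, B=0). One shortest path:
  1. fill(A) -> (A=6 B=0)
  2. pour(A -> B) -> (A=0 B=6)
  3. fill(A) -> (A=6 B=6)
  4. pour(A -> B) -> (A=3 B=9)
Reached target in 4 moves.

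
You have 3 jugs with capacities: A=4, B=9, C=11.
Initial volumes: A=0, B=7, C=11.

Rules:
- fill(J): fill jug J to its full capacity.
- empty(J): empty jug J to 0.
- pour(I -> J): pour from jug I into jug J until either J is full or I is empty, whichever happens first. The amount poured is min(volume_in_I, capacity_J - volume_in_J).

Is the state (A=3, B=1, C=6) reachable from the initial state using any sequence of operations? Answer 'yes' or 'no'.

BFS explored all 360 reachable states.
Reachable set includes: (0,0,0), (0,0,1), (0,0,2), (0,0,3), (0,0,4), (0,0,5), (0,0,6), (0,0,7), (0,0,8), (0,0,9), (0,0,10), (0,0,11) ...
Target (A=3, B=1, C=6) not in reachable set → no.

Answer: no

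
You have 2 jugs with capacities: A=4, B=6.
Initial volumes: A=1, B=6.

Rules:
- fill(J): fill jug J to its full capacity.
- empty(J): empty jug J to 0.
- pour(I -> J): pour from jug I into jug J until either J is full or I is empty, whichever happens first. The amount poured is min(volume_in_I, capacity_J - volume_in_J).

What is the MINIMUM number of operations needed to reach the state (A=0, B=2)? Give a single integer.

BFS from (A=1, B=6). One shortest path:
  1. empty(A) -> (A=0 B=6)
  2. pour(B -> A) -> (A=4 B=2)
  3. empty(A) -> (A=0 B=2)
Reached target in 3 moves.

Answer: 3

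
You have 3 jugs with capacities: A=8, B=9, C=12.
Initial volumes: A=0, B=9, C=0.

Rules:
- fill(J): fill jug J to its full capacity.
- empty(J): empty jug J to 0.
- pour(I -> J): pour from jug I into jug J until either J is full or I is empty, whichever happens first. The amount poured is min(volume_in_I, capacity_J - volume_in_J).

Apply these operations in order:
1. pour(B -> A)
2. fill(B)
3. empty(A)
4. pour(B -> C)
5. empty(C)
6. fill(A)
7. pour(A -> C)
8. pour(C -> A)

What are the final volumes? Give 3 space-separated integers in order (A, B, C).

Answer: 8 0 0

Derivation:
Step 1: pour(B -> A) -> (A=8 B=1 C=0)
Step 2: fill(B) -> (A=8 B=9 C=0)
Step 3: empty(A) -> (A=0 B=9 C=0)
Step 4: pour(B -> C) -> (A=0 B=0 C=9)
Step 5: empty(C) -> (A=0 B=0 C=0)
Step 6: fill(A) -> (A=8 B=0 C=0)
Step 7: pour(A -> C) -> (A=0 B=0 C=8)
Step 8: pour(C -> A) -> (A=8 B=0 C=0)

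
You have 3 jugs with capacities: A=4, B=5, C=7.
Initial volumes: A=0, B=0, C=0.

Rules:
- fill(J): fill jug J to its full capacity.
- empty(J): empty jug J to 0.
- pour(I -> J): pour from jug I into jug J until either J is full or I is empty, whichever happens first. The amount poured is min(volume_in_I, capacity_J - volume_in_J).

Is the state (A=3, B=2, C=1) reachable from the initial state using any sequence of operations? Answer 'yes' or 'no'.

BFS explored all 168 reachable states.
Reachable set includes: (0,0,0), (0,0,1), (0,0,2), (0,0,3), (0,0,4), (0,0,5), (0,0,6), (0,0,7), (0,1,0), (0,1,1), (0,1,2), (0,1,3) ...
Target (A=3, B=2, C=1) not in reachable set → no.

Answer: no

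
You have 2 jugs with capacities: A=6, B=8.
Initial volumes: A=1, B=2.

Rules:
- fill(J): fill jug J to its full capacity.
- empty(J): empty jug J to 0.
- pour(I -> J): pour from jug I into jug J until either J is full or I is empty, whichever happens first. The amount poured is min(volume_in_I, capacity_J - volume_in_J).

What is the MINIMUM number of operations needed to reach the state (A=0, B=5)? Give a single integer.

Answer: 4

Derivation:
BFS from (A=1, B=2). One shortest path:
  1. pour(B -> A) -> (A=3 B=0)
  2. fill(B) -> (A=3 B=8)
  3. pour(B -> A) -> (A=6 B=5)
  4. empty(A) -> (A=0 B=5)
Reached target in 4 moves.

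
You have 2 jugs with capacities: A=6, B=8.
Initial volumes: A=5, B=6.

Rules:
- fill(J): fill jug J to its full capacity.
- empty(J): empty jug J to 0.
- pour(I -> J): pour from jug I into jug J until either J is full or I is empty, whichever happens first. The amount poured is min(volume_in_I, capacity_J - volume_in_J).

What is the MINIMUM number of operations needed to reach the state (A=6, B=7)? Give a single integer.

BFS from (A=5, B=6). One shortest path:
  1. fill(B) -> (A=5 B=8)
  2. pour(B -> A) -> (A=6 B=7)
Reached target in 2 moves.

Answer: 2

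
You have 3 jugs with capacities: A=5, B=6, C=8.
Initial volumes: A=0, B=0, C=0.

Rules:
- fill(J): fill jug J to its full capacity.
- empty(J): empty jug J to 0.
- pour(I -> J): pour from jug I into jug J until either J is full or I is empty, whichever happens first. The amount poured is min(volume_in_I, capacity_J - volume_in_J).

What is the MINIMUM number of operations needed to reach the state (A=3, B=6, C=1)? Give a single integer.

Answer: 8

Derivation:
BFS from (A=0, B=0, C=0). One shortest path:
  1. fill(A) -> (A=5 B=0 C=0)
  2. pour(A -> B) -> (A=0 B=5 C=0)
  3. fill(A) -> (A=5 B=5 C=0)
  4. pour(A -> B) -> (A=4 B=6 C=0)
  5. pour(B -> C) -> (A=4 B=0 C=6)
  6. pour(A -> B) -> (A=0 B=4 C=6)
  7. pour(C -> A) -> (A=5 B=4 C=1)
  8. pour(A -> B) -> (A=3 B=6 C=1)
Reached target in 8 moves.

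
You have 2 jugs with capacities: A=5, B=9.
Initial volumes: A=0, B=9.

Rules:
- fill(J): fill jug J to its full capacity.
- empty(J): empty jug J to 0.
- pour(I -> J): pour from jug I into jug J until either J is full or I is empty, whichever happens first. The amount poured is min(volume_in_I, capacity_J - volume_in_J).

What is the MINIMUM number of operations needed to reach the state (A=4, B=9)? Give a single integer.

Answer: 4

Derivation:
BFS from (A=0, B=9). One shortest path:
  1. pour(B -> A) -> (A=5 B=4)
  2. empty(A) -> (A=0 B=4)
  3. pour(B -> A) -> (A=4 B=0)
  4. fill(B) -> (A=4 B=9)
Reached target in 4 moves.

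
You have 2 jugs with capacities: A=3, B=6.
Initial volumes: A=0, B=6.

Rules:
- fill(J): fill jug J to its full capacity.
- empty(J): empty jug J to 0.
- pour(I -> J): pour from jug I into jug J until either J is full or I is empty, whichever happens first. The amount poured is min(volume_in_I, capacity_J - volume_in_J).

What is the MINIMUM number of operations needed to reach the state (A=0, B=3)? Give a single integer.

Answer: 2

Derivation:
BFS from (A=0, B=6). One shortest path:
  1. pour(B -> A) -> (A=3 B=3)
  2. empty(A) -> (A=0 B=3)
Reached target in 2 moves.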